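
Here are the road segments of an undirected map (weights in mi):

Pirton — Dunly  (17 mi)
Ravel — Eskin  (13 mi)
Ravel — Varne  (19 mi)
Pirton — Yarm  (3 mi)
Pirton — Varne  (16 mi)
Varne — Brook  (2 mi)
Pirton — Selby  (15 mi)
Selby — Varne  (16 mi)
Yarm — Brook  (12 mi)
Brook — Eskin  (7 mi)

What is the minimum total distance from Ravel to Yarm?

Running Dijkstra from Ravel:
Ravel: 0
Eskin: 13  (via Ravel)
Varne: 19  (via Ravel)
Brook: 20  (via Eskin)
Yarm: 32  (via Brook)
Shortest route: Ravel → Eskin → Brook → Yarm = 32 mi.

32 mi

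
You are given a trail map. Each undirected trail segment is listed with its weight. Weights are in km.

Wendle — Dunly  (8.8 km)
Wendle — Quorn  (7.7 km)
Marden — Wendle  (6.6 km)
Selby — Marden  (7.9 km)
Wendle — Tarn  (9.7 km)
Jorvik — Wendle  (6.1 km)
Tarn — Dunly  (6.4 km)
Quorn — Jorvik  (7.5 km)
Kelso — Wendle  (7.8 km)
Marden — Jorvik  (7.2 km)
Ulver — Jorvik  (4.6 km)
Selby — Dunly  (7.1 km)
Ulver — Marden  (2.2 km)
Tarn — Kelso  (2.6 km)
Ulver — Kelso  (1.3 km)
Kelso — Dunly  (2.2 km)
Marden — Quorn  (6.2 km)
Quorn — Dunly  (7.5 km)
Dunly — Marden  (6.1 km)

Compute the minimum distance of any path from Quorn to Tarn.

12.3 km

Settle nodes by increasing distance from Quorn:
Quorn: 0
Marden: 6.2  (via Quorn)
Dunly: 7.5  (via Quorn)
Jorvik: 7.5  (via Quorn)
Wendle: 7.7  (via Quorn)
Ulver: 8.4  (via Marden)
Kelso: 9.7  (via Dunly)
Tarn: 12.3  (via Kelso)
Shortest route: Quorn → Dunly → Kelso → Tarn = 12.3 km.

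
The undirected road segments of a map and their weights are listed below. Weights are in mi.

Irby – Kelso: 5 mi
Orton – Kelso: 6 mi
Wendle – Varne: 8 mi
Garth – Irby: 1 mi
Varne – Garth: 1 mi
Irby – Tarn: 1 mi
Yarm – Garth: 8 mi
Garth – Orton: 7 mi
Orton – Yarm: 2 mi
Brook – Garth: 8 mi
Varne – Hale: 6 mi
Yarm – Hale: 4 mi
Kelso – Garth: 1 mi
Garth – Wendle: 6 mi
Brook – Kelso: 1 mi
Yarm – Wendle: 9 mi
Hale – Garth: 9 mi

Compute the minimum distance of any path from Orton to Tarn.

9 mi

Running Dijkstra from Orton:
Orton: 0
Yarm: 2  (via Orton)
Hale: 6  (via Yarm)
Kelso: 6  (via Orton)
Brook: 7  (via Kelso)
Garth: 7  (via Orton)
Varne: 8  (via Garth)
Irby: 8  (via Garth)
Tarn: 9  (via Irby)
Shortest route: Orton → Garth → Irby → Tarn = 9 mi.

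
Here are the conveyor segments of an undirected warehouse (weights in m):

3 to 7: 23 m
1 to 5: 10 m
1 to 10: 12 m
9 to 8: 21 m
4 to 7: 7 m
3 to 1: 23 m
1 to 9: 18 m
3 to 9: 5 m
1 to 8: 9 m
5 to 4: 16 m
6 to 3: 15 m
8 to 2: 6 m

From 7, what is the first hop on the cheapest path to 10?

4

Enumerating some paths:
7–3–1–10: 23+23+12 = 58
7–4–5–1–10: 7+16+10+12 = 45
The minimum is 45 m via 7–4–5–1–10.
So from 7 the first move is to 4.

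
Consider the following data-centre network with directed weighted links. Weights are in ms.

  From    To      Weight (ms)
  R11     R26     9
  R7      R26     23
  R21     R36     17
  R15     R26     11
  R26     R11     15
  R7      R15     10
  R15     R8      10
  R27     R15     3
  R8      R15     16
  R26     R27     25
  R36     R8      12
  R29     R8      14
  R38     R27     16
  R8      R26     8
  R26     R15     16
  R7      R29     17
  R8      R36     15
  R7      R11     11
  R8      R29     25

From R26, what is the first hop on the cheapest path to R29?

Compare a few routes:
R26 - R27 - R15 - R8 - R29: 25+3+10+25 = 63
R26 - R15 - R8 - R29: 16+10+25 = 51
Cheapest is R26 - R15 - R8 - R29 at 51 ms.
So from R26 the first move is to R15.

R15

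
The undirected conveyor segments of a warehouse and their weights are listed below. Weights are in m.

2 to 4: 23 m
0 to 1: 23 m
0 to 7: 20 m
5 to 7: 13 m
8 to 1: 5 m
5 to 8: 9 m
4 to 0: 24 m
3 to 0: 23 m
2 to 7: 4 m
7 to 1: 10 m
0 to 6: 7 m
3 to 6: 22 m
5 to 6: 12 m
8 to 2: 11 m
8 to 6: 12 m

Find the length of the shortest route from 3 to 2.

45 m

Running Dijkstra from 3:
3: 0
6: 22  (via 3)
0: 23  (via 3)
5: 34  (via 6)
8: 34  (via 6)
1: 39  (via 8)
7: 43  (via 0)
2: 45  (via 8)
Shortest route: 3 → 6 → 8 → 2 = 45 m.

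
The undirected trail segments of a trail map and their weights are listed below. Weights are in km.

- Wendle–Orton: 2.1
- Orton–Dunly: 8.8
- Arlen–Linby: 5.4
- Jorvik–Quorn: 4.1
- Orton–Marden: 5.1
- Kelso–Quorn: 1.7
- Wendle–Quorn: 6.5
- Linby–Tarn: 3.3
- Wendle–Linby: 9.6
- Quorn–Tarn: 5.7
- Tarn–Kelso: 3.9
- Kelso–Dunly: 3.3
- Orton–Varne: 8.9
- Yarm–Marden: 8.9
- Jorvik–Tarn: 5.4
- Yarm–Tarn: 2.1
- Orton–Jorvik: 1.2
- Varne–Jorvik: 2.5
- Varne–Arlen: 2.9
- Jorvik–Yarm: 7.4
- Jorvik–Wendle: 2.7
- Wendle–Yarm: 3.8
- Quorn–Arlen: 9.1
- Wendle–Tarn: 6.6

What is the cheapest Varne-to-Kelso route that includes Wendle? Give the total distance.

Best Varne to Wendle: Varne → Jorvik → Wendle costing 5.2
Shortest Wendle→Kelso: Wendle → Quorn → Kelso = 8.2
Total via Wendle: 5.2 + 8.2 = 13.4 km.

13.4 km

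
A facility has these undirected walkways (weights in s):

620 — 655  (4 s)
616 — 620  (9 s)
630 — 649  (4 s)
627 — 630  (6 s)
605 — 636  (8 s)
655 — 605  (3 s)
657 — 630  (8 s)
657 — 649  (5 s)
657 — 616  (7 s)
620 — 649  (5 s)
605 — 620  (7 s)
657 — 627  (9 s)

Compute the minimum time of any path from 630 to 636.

Settle nodes by increasing distance from 630:
630: 0
649: 4  (via 630)
627: 6  (via 630)
657: 8  (via 630)
620: 9  (via 649)
655: 13  (via 620)
616: 15  (via 657)
605: 16  (via 620)
636: 24  (via 605)
Shortest route: 630–649–620–605–636 = 24 s.

24 s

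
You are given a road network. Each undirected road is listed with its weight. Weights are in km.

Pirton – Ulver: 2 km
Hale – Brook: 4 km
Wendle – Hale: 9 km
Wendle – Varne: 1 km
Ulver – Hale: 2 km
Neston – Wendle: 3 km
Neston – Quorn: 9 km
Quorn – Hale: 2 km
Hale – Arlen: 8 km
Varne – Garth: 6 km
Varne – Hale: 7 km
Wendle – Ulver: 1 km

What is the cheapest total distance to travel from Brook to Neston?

10 km

Running Dijkstra from Brook:
Brook: 0
Hale: 4  (via Brook)
Quorn: 6  (via Hale)
Ulver: 6  (via Hale)
Wendle: 7  (via Ulver)
Varne: 8  (via Wendle)
Pirton: 8  (via Ulver)
Neston: 10  (via Wendle)
Shortest route: Brook–Hale–Ulver–Wendle–Neston = 10 km.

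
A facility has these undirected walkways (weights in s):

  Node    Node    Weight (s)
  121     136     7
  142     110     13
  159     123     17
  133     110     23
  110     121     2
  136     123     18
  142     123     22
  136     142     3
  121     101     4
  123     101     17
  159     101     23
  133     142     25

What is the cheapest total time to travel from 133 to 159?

52 s

Running Dijkstra from 133:
133: 0
110: 23  (via 133)
142: 25  (via 133)
121: 25  (via 110)
136: 28  (via 142)
101: 29  (via 121)
123: 46  (via 136)
159: 52  (via 101)
Shortest route: 133–110–121–101–159 = 52 s.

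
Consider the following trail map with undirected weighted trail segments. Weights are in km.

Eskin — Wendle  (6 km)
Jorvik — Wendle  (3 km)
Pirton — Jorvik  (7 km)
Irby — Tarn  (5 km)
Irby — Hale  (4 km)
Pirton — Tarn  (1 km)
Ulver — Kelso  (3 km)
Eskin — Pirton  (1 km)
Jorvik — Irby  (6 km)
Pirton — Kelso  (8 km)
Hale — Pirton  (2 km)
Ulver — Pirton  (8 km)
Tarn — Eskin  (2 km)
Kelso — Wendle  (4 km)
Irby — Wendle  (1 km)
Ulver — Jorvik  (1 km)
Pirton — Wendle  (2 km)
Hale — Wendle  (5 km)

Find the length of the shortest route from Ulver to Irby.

Settle nodes by increasing distance from Ulver:
Ulver: 0
Jorvik: 1  (via Ulver)
Kelso: 3  (via Ulver)
Wendle: 4  (via Jorvik)
Irby: 5  (via Wendle)
Shortest route: Ulver–Jorvik–Wendle–Irby = 5 km.

5 km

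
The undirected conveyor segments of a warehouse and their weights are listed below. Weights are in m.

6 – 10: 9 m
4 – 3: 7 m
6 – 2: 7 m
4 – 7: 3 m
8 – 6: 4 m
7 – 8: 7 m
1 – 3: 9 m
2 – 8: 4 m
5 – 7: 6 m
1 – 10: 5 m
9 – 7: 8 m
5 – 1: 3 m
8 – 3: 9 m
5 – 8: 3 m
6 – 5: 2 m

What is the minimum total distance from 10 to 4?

17 m

Shortest distances from 10:
10: 0
1: 5  (via 10)
5: 8  (via 1)
6: 9  (via 10)
8: 11  (via 5)
3: 14  (via 1)
7: 14  (via 5)
2: 15  (via 8)
4: 17  (via 7)
Shortest route: 10–1–5–7–4 = 17 m.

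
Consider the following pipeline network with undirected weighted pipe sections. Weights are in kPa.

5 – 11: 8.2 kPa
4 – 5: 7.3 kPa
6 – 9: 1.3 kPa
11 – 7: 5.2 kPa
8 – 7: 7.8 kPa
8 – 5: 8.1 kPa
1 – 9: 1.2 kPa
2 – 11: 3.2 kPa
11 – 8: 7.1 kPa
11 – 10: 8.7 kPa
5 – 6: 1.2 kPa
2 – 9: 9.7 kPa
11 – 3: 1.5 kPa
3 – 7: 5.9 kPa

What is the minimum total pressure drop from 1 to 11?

Shortest distances from 1:
1: 0
9: 1.2  (via 1)
6: 2.5  (via 9)
5: 3.7  (via 6)
2: 10.9  (via 9)
4: 11  (via 5)
8: 11.8  (via 5)
11: 11.9  (via 5)
Shortest route: 1 → 9 → 6 → 5 → 11 = 11.9 kPa.

11.9 kPa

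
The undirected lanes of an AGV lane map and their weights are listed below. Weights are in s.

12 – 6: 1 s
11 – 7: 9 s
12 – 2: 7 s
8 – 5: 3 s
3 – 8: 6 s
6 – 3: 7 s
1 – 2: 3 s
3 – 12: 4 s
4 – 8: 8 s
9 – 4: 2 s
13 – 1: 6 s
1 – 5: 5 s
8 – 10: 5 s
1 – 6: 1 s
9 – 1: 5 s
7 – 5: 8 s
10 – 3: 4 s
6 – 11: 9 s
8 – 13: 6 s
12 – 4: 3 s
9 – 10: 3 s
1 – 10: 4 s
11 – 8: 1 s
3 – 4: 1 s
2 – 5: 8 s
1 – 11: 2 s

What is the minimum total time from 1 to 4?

Enumerating some paths:
1–6–12–4: 1+1+3 = 5
1–6–12–3–4: 1+1+4+1 = 7
The minimum is 5 s via 1–6–12–4.

5 s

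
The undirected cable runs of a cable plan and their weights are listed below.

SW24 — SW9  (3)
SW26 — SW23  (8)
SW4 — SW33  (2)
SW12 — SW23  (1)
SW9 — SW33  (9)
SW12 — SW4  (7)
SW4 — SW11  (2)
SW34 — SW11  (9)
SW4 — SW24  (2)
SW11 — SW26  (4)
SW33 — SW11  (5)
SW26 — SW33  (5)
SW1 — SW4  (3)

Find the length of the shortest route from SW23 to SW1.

11

Candidate routes:
SW23 → SW26 → SW11 → SW33 → SW4 → SW1: 8+4+5+2+3 = 22
SW23 → SW12 → SW4 → SW1: 1+7+3 = 11
SW23 → SW26 → SW11 → SW4 → SW1: 8+4+2+3 = 17
SW23 → SW26 → SW33 → SW4 → SW1: 8+5+2+3 = 18
The minimum is 11 via SW23 → SW12 → SW4 → SW1.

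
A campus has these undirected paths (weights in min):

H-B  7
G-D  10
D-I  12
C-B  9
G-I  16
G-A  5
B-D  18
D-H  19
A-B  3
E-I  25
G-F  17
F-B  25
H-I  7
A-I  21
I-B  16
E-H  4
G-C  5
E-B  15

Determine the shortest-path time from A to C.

Shortest distances from A:
A: 0
B: 3  (via A)
G: 5  (via A)
C: 10  (via G)
Shortest route: A → G → C = 10 min.

10 min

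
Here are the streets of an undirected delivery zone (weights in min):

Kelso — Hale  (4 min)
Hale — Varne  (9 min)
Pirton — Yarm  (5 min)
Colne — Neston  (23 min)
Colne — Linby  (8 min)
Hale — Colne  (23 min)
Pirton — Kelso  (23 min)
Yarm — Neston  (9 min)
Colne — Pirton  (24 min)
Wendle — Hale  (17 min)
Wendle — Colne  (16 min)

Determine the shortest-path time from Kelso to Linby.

Enumerating some paths:
Kelso → Pirton → Yarm → Neston → Colne → Linby: 23+5+9+23+8 = 68
Kelso → Hale → Wendle → Colne → Linby: 4+17+16+8 = 45
Kelso → Hale → Colne → Linby: 4+23+8 = 35
Kelso → Pirton → Colne → Linby: 23+24+8 = 55
Cheapest is Kelso → Hale → Colne → Linby at 35 min.

35 min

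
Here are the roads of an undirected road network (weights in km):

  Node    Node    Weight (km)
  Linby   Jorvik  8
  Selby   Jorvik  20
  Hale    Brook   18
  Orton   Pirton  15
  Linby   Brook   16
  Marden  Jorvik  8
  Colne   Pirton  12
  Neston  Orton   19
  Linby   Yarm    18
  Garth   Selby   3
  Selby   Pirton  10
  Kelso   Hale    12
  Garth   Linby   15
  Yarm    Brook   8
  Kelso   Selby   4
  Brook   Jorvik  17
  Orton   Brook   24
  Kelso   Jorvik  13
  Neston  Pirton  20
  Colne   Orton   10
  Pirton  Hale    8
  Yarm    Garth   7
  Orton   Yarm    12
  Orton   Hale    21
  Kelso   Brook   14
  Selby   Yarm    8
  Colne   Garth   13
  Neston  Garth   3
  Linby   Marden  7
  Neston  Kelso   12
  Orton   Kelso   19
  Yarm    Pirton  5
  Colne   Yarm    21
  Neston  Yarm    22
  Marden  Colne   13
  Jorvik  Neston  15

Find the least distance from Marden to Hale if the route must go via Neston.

45 km

Shortest Marden→Neston: Marden–Jorvik–Neston = 23
Shortest Neston→Hale: Neston–Garth–Selby–Kelso–Hale = 22
Total via Neston: 23 + 22 = 45 km.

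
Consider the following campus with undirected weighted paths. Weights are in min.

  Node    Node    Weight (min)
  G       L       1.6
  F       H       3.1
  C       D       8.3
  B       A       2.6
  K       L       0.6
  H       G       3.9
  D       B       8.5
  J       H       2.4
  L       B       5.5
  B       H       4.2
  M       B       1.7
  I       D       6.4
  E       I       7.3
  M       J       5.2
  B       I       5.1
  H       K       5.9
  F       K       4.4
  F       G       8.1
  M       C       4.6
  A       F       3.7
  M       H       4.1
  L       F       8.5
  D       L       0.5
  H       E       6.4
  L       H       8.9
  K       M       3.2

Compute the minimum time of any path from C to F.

11.8 min

Running Dijkstra from C:
C: 0
M: 4.6  (via C)
B: 6.3  (via M)
K: 7.8  (via M)
D: 8.3  (via C)
L: 8.4  (via K)
H: 8.7  (via M)
A: 8.9  (via B)
J: 9.8  (via M)
G: 10  (via L)
I: 11.4  (via B)
F: 11.8  (via H)
Shortest route: C–M–H–F = 11.8 min.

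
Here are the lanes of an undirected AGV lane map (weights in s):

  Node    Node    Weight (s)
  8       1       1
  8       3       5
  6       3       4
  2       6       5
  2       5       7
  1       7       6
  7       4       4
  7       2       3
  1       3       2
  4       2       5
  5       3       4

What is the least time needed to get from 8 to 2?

10 s

Enumerating some paths:
8 → 1 → 3 → 5 → 2: 1+2+4+7 = 14
8 → 1 → 3 → 6 → 2: 1+2+4+5 = 12
8 → 1 → 7 → 2: 1+6+3 = 10
Cheapest is 8 → 1 → 7 → 2 at 10 s.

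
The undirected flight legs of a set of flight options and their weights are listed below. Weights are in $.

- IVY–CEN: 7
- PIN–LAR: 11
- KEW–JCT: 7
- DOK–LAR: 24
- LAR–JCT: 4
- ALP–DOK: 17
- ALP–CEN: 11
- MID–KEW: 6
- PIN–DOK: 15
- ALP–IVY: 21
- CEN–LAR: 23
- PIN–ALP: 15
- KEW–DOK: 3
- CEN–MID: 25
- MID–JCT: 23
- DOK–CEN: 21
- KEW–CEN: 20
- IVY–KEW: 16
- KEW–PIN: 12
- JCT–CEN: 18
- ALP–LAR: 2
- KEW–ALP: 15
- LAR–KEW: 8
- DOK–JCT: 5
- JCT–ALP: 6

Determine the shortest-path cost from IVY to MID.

Shortest distances from IVY:
IVY: 0
CEN: 7  (via IVY)
KEW: 16  (via IVY)
ALP: 18  (via CEN)
DOK: 19  (via KEW)
LAR: 20  (via ALP)
MID: 22  (via KEW)
Shortest route: IVY–KEW–MID = $22.

$22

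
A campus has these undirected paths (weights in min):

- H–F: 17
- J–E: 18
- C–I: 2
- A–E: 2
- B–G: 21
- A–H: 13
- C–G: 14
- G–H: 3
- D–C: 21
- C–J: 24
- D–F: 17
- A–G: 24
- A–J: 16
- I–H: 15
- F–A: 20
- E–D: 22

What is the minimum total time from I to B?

Candidate routes:
I–C–G–B: 2+14+21 = 37
I–H–A–G–B: 15+13+24+21 = 73
I–H–G–B: 15+3+21 = 39
Cheapest is I–C–G–B at 37 min.

37 min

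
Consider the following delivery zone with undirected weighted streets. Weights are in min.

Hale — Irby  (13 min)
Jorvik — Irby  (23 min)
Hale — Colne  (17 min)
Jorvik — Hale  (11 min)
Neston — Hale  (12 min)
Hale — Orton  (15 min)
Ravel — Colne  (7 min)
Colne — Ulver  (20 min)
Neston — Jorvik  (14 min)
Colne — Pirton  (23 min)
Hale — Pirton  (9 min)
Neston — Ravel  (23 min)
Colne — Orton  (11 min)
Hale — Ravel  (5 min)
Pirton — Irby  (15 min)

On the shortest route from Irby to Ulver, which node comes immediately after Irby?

Candidate routes:
Irby → Hale → Colne → Ulver: 13+17+20 = 50
Irby → Hale → Ravel → Colne → Ulver: 13+5+7+20 = 45
Cheapest is Irby → Hale → Ravel → Colne → Ulver at 45 min.
So from Irby the first move is to Hale.

Hale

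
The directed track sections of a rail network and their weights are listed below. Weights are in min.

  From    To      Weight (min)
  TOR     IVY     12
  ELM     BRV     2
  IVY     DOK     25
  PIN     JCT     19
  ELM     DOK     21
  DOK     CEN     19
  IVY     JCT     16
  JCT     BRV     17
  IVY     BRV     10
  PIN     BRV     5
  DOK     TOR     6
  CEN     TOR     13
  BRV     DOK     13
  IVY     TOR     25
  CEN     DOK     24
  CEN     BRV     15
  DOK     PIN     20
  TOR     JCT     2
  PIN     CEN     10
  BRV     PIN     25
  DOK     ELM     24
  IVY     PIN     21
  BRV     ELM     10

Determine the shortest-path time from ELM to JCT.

23 min

Candidate routes:
ELM → BRV → PIN → JCT: 2+25+19 = 46
ELM → BRV → DOK → TOR → IVY → JCT: 2+13+6+12+16 = 49
ELM → DOK → TOR → JCT: 21+6+2 = 29
ELM → BRV → DOK → TOR → JCT: 2+13+6+2 = 23
The minimum is 23 min via ELM → BRV → DOK → TOR → JCT.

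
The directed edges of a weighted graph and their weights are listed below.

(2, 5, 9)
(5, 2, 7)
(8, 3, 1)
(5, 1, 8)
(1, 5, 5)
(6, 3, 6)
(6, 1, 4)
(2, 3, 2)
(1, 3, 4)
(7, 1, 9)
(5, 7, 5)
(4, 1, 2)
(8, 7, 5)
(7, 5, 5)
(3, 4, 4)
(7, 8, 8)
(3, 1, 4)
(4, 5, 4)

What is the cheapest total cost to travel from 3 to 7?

Settle nodes by increasing distance from 3:
3: 0
1: 4  (via 3)
4: 4  (via 3)
5: 8  (via 4)
7: 13  (via 5)
Shortest route: 3–4–5–7 = 13.

13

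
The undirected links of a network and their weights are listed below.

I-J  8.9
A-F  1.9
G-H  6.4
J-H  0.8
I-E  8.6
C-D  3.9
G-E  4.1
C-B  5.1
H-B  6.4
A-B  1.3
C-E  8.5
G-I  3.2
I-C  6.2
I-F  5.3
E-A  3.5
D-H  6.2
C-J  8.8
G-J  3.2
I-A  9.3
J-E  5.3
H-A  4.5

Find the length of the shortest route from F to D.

12.2

Running Dijkstra from F:
F: 0
A: 1.9  (via F)
B: 3.2  (via A)
I: 5.3  (via F)
E: 5.4  (via A)
H: 6.4  (via A)
J: 7.2  (via H)
C: 8.3  (via B)
G: 8.5  (via I)
D: 12.2  (via C)
Shortest route: F → A → B → C → D = 12.2.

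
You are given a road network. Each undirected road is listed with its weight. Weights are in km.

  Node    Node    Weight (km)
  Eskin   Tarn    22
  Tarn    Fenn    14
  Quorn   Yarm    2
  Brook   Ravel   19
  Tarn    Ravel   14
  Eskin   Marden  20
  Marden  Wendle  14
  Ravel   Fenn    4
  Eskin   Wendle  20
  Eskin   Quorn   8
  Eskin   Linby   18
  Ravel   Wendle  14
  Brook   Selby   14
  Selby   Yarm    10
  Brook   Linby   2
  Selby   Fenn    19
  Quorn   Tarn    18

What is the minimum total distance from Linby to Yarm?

Candidate routes:
Linby → Brook → Ravel → Tarn → Quorn → Yarm: 2+19+14+18+2 = 55
Linby → Eskin → Quorn → Yarm: 18+8+2 = 28
Linby → Brook → Ravel → Fenn → Selby → Yarm: 2+19+4+19+10 = 54
Linby → Brook → Selby → Yarm: 2+14+10 = 26
Cheapest is Linby → Brook → Selby → Yarm at 26 km.

26 km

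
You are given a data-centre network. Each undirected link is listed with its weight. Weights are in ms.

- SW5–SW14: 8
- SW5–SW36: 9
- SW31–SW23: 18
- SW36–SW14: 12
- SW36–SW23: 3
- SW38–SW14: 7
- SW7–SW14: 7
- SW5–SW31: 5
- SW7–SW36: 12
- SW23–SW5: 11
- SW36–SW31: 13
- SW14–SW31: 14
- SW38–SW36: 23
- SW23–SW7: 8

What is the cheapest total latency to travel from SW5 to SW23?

11 ms

Shortest distances from SW5:
SW5: 0
SW31: 5  (via SW5)
SW14: 8  (via SW5)
SW36: 9  (via SW5)
SW23: 11  (via SW5)
Shortest route: SW5 → SW23 = 11 ms.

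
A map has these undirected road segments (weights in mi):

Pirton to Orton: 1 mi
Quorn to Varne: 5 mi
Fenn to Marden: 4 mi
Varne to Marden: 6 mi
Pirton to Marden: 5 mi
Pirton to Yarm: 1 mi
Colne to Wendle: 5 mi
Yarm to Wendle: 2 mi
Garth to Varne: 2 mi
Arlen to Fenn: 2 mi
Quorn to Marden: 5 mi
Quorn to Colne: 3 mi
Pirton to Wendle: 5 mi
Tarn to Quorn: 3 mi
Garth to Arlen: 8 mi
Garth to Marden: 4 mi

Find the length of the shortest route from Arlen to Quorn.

11 mi

Enumerating some paths:
Arlen - Garth - Varne - Quorn: 8+2+5 = 15
Arlen - Fenn - Marden - Garth - Varne - Quorn: 2+4+4+2+5 = 17
Arlen - Fenn - Marden - Varne - Quorn: 2+4+6+5 = 17
Arlen - Fenn - Marden - Quorn: 2+4+5 = 11
Cheapest is Arlen - Fenn - Marden - Quorn at 11 mi.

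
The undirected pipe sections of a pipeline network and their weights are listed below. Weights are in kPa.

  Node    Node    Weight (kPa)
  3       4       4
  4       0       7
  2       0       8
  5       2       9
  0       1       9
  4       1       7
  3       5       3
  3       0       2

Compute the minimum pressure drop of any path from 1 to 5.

14 kPa

Candidate routes:
1 → 4 → 3 → 5: 7+4+3 = 14
1 → 0 → 2 → 5: 9+8+9 = 26
1 → 0 → 4 → 3 → 5: 9+7+4+3 = 23
1 → 4 → 0 → 3 → 5: 7+7+2+3 = 19
The minimum is 14 kPa via 1 → 4 → 3 → 5.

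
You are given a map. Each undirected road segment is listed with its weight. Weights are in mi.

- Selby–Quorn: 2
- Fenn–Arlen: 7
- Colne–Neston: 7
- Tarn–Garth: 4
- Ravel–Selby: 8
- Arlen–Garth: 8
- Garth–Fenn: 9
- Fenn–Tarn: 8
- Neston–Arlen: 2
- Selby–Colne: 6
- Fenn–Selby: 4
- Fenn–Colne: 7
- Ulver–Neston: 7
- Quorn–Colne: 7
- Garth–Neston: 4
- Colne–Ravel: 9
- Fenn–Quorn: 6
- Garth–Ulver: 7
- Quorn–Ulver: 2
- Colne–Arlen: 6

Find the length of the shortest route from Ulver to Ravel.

Shortest distances from Ulver:
Ulver: 0
Quorn: 2  (via Ulver)
Selby: 4  (via Quorn)
Neston: 7  (via Ulver)
Garth: 7  (via Ulver)
Fenn: 8  (via Quorn)
Colne: 9  (via Quorn)
Arlen: 9  (via Neston)
Tarn: 11  (via Garth)
Ravel: 12  (via Selby)
Shortest route: Ulver–Quorn–Selby–Ravel = 12 mi.

12 mi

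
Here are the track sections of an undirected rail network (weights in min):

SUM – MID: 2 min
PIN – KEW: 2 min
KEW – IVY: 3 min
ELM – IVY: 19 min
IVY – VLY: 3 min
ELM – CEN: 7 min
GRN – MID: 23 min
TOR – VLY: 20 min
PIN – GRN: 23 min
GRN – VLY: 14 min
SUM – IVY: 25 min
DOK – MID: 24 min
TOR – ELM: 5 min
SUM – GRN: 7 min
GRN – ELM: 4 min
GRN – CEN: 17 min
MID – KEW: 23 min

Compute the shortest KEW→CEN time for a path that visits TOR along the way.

Best KEW to TOR: KEW–IVY–VLY–TOR costing 26
Shortest TOR→CEN: TOR–ELM–CEN = 12
Total via TOR: 26 + 12 = 38 min.

38 min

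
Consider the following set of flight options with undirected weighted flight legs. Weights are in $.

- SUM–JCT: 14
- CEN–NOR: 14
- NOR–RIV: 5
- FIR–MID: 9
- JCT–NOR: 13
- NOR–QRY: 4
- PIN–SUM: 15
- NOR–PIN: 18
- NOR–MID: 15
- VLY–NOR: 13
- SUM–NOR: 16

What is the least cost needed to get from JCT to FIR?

$37

Running Dijkstra from JCT:
JCT: 0
NOR: 13  (via JCT)
SUM: 14  (via JCT)
QRY: 17  (via NOR)
RIV: 18  (via NOR)
VLY: 26  (via NOR)
CEN: 27  (via NOR)
MID: 28  (via NOR)
PIN: 29  (via SUM)
FIR: 37  (via MID)
Shortest route: JCT–NOR–MID–FIR = $37.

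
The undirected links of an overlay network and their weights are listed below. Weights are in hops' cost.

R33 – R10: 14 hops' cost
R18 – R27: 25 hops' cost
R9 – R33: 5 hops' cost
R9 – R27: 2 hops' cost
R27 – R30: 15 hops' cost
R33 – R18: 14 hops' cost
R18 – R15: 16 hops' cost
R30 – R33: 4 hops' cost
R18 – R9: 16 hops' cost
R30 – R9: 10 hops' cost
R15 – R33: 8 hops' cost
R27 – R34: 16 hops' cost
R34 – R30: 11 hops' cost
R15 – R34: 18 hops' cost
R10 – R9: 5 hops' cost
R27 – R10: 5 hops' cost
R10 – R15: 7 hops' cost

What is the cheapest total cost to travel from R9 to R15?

12 hops' cost

Settle nodes by increasing distance from R9:
R9: 0
R27: 2  (via R9)
R10: 5  (via R9)
R33: 5  (via R9)
R30: 9  (via R33)
R15: 12  (via R10)
Shortest route: R9 → R10 → R15 = 12 hops' cost.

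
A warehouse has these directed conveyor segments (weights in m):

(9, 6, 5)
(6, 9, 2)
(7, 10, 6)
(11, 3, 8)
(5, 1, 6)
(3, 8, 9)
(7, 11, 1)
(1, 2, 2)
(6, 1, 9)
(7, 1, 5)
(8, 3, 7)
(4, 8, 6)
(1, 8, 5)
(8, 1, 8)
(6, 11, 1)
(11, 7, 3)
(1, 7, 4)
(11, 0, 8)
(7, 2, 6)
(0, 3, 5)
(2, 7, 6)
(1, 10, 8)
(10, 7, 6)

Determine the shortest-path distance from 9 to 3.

14 m

Compare a few routes:
9 → 6 → 11 → 3: 5+1+8 = 14
9 → 6 → 11 → 7 → 1 → 8 → 3: 5+1+3+5+5+7 = 26
9 → 6 → 11 → 0 → 3: 5+1+8+5 = 19
9 → 6 → 1 → 8 → 3: 5+9+5+7 = 26
Cheapest is 9 → 6 → 11 → 3 at 14 m.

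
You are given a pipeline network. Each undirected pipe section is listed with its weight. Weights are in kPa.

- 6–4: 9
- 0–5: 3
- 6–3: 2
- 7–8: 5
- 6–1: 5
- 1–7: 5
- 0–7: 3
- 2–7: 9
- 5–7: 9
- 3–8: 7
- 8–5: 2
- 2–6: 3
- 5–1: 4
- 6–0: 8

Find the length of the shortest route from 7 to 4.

Compare a few routes:
7 → 0 → 6 → 4: 3+8+9 = 20
7 → 2 → 6 → 4: 9+3+9 = 21
7 → 1 → 6 → 4: 5+5+9 = 19
7 → 8 → 3 → 6 → 4: 5+7+2+9 = 23
Cheapest is 7 → 1 → 6 → 4 at 19 kPa.

19 kPa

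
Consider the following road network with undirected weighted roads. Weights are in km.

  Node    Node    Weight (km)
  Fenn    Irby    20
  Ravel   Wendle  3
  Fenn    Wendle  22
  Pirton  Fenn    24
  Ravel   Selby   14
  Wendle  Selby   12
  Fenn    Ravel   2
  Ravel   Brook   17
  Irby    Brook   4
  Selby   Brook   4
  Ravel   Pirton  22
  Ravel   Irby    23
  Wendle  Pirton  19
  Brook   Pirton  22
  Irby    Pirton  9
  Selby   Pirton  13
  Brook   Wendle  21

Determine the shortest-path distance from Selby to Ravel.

Shortest distances from Selby:
Selby: 0
Brook: 4  (via Selby)
Irby: 8  (via Brook)
Wendle: 12  (via Selby)
Pirton: 13  (via Selby)
Ravel: 14  (via Selby)
Shortest route: Selby–Ravel = 14 km.

14 km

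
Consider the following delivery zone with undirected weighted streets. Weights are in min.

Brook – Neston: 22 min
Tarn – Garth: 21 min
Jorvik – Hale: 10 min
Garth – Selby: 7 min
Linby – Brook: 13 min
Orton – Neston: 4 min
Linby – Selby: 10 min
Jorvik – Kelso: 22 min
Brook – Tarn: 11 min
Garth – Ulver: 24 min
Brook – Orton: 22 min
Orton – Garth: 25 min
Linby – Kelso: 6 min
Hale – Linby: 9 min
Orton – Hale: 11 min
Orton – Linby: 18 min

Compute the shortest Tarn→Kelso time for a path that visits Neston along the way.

Best Tarn to Neston: Tarn–Brook–Neston costing 33
Best Neston to Kelso: Neston–Orton–Linby–Kelso costing 28
Total via Neston: 33 + 28 = 61 min.

61 min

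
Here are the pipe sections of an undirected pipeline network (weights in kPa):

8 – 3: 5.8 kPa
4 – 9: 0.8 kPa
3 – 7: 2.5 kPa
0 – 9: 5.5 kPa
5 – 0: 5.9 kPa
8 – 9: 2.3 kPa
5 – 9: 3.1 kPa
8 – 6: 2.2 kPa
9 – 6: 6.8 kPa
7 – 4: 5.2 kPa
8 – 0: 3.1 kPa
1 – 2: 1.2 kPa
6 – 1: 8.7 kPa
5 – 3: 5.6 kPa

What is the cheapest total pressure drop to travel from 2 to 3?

Enumerating some paths:
2 → 1 → 6 → 8 → 9 → 4 → 7 → 3: 1.2+8.7+2.2+2.3+0.8+5.2+2.5 = 22.9
2 → 1 → 6 → 8 → 9 → 5 → 3: 1.2+8.7+2.2+2.3+3.1+5.6 = 23.1
2 → 1 → 6 → 8 → 3: 1.2+8.7+2.2+5.8 = 17.9
Cheapest is 2 → 1 → 6 → 8 → 3 at 17.9 kPa.

17.9 kPa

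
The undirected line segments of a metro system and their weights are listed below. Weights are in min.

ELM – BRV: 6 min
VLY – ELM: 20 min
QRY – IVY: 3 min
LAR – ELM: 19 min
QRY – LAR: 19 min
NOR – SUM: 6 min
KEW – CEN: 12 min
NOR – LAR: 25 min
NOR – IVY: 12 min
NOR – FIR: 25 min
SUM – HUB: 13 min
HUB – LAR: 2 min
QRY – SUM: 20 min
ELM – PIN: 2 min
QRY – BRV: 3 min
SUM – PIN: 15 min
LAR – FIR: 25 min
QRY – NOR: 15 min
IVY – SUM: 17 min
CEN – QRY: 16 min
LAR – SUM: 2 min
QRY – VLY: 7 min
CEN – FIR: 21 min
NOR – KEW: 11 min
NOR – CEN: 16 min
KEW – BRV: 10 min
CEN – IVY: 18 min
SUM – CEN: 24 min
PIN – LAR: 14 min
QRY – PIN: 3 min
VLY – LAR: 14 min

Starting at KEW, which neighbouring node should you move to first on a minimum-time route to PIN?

Candidate routes:
KEW - BRV - ELM - PIN: 10+6+2 = 18
KEW - BRV - QRY - PIN: 10+3+3 = 16
Cheapest is KEW - BRV - QRY - PIN at 16 min.
So from KEW the first move is to BRV.

BRV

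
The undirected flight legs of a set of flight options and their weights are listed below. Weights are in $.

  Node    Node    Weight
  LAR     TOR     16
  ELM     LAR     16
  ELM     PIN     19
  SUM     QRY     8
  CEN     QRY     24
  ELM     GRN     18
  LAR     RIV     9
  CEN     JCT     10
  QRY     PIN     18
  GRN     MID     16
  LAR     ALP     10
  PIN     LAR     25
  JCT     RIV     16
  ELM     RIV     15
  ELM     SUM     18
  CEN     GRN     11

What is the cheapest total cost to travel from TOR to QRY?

$58

Shortest distances from TOR:
TOR: 0
LAR: 16  (via TOR)
RIV: 25  (via LAR)
ALP: 26  (via LAR)
ELM: 32  (via LAR)
PIN: 41  (via LAR)
JCT: 41  (via RIV)
GRN: 50  (via ELM)
SUM: 50  (via ELM)
CEN: 51  (via JCT)
QRY: 58  (via SUM)
Shortest route: TOR–LAR–ELM–SUM–QRY = $58.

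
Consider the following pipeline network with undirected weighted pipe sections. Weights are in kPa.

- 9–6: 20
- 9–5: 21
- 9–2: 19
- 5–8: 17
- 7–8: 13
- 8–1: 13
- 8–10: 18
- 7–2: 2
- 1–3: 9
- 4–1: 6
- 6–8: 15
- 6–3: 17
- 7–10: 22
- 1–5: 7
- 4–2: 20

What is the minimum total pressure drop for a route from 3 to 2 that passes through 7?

37 kPa

Shortest 3→7: 3 → 1 → 8 → 7 = 35
Best 7 to 2: 7 → 2 costing 2
Total via 7: 35 + 2 = 37 kPa.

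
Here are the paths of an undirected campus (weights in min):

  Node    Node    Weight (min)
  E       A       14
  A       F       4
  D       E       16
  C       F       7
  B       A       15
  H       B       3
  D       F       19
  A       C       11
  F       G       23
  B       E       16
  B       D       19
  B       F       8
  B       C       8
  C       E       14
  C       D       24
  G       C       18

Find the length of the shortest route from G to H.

Enumerating some paths:
G → C → B → H: 18+8+3 = 29
G → F → B → H: 23+8+3 = 34
Cheapest is G → C → B → H at 29 min.

29 min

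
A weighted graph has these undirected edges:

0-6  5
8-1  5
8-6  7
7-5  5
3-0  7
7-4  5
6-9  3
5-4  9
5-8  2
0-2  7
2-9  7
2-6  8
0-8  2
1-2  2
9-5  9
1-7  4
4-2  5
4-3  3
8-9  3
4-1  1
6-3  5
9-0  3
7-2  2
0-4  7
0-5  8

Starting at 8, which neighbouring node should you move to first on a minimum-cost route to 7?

5

Compare a few routes:
8–1–2–7: 5+2+2 = 9
8–5–7: 2+5 = 7
8–1–7: 5+4 = 9
The minimum is 7 via 8–5–7.
So from 8 the first move is to 5.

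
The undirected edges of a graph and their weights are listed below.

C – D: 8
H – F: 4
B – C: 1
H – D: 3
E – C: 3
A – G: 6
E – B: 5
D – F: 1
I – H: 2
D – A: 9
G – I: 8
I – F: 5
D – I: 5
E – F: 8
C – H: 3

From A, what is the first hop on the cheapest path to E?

D

Candidate routes:
A → D → F → E: 9+1+8 = 18
A → D → F → H → C → E: 9+1+4+3+3 = 20
A → D → C → E: 9+8+3 = 20
Cheapest is A → D → F → E at 18.
So from A the first move is to D.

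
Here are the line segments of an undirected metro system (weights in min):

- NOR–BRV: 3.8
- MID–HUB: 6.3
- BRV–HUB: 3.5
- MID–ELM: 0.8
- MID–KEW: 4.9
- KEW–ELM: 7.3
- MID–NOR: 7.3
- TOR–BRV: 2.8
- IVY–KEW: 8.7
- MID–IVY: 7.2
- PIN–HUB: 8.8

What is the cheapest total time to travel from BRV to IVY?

17 min

Candidate routes:
BRV - NOR - MID - IVY: 3.8+7.3+7.2 = 18.3
BRV - HUB - MID - IVY: 3.5+6.3+7.2 = 17
BRV - NOR - MID - KEW - IVY: 3.8+7.3+4.9+8.7 = 24.7
BRV - HUB - MID - KEW - IVY: 3.5+6.3+4.9+8.7 = 23.4
The minimum is 17 min via BRV - HUB - MID - IVY.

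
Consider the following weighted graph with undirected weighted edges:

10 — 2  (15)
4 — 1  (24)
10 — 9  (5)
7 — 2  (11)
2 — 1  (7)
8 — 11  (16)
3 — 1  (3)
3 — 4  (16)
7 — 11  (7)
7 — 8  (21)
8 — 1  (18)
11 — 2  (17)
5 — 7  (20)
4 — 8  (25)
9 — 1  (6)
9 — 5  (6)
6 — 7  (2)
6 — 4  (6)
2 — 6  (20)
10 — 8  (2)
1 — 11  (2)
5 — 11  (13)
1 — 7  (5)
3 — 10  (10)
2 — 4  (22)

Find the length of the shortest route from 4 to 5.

25

Shortest distances from 4:
4: 0
6: 6  (via 4)
7: 8  (via 6)
1: 13  (via 7)
11: 15  (via 7)
3: 16  (via 4)
2: 19  (via 7)
9: 19  (via 1)
10: 24  (via 9)
5: 25  (via 9)
Shortest route: 4 → 6 → 7 → 1 → 9 → 5 = 25.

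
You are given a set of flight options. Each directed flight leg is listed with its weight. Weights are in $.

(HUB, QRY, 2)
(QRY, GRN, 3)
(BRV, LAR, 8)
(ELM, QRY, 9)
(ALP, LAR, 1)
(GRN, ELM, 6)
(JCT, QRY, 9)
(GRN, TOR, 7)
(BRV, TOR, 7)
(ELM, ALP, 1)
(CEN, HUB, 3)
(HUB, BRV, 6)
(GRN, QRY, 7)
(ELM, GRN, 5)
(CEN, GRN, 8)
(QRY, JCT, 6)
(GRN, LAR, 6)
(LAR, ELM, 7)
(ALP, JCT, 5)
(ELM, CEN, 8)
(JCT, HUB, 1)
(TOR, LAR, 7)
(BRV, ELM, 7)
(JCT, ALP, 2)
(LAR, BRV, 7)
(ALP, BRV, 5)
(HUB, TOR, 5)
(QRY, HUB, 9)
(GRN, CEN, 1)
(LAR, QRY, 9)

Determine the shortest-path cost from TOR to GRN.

$19

Enumerating some paths:
TOR → LAR → ELM → GRN: 7+7+5 = 19
TOR → LAR → ELM → ALP → JCT → HUB → QRY → GRN: 7+7+1+5+1+2+3 = 26
Cheapest is TOR → LAR → ELM → GRN at $19.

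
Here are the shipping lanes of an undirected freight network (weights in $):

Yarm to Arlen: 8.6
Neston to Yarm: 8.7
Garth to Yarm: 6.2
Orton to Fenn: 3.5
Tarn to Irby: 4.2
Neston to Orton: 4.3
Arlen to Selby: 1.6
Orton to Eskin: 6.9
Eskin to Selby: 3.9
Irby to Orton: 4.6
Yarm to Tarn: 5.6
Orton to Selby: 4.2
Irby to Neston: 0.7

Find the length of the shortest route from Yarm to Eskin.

Settle nodes by increasing distance from Yarm:
Yarm: 0
Tarn: 5.6  (via Yarm)
Garth: 6.2  (via Yarm)
Arlen: 8.6  (via Yarm)
Neston: 8.7  (via Yarm)
Irby: 9.4  (via Neston)
Selby: 10.2  (via Arlen)
Orton: 13  (via Neston)
Eskin: 14.1  (via Selby)
Shortest route: Yarm–Arlen–Selby–Eskin = $14.1.

$14.1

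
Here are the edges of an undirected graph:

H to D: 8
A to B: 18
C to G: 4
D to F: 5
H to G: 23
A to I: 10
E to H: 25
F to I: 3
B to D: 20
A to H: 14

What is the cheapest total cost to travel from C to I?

Enumerating some paths:
C–G–H–D–F–I: 4+23+8+5+3 = 43
C–G–H–A–I: 4+23+14+10 = 51
The minimum is 43 via C–G–H–D–F–I.

43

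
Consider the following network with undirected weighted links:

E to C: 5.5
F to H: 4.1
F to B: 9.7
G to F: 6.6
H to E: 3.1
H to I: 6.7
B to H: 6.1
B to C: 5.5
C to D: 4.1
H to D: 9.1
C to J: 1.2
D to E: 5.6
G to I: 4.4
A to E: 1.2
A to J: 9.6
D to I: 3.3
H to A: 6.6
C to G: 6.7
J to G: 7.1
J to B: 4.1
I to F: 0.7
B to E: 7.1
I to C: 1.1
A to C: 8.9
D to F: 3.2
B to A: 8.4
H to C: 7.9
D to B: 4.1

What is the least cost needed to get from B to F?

7.1

Settle nodes by increasing distance from B:
B: 0
D: 4.1  (via B)
J: 4.1  (via B)
C: 5.3  (via J)
H: 6.1  (via B)
I: 6.4  (via C)
E: 7.1  (via B)
F: 7.1  (via I)
Shortest route: B–J–C–I–F = 7.1.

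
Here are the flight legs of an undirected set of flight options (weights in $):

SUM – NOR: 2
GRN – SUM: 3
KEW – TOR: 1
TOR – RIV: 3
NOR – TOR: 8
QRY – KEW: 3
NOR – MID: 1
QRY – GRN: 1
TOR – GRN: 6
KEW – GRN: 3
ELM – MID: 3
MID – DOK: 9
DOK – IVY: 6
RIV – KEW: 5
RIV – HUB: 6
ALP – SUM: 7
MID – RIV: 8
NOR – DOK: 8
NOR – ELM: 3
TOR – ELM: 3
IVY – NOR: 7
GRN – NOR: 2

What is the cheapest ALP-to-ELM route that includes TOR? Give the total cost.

$17

Shortest ALP→TOR: ALP–SUM–GRN–KEW–TOR = 14
Best TOR to ELM: TOR–ELM costing 3
Total via TOR: 14 + 3 = $17.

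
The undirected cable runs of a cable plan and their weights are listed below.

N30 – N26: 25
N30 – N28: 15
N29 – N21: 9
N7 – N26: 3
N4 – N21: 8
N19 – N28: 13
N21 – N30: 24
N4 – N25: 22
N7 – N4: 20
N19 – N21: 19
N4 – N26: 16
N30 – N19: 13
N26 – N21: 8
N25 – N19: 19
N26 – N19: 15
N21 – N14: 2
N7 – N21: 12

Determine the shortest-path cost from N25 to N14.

32

Settle nodes by increasing distance from N25:
N25: 0
N19: 19  (via N25)
N4: 22  (via N25)
N21: 30  (via N4)
N28: 32  (via N19)
N14: 32  (via N21)
Shortest route: N25–N4–N21–N14 = 32.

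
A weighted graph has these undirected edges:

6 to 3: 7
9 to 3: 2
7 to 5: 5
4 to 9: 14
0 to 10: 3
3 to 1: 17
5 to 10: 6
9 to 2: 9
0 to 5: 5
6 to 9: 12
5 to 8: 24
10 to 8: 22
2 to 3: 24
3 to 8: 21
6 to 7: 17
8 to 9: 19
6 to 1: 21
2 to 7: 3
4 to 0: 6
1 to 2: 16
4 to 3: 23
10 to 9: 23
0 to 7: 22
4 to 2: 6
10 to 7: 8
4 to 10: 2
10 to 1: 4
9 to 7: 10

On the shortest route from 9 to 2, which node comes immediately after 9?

2

Candidate routes:
9–2: 9 = 9
9–7–2: 10+3 = 13
The minimum is 9 via 9–2.
So from 9 the first move is to 2.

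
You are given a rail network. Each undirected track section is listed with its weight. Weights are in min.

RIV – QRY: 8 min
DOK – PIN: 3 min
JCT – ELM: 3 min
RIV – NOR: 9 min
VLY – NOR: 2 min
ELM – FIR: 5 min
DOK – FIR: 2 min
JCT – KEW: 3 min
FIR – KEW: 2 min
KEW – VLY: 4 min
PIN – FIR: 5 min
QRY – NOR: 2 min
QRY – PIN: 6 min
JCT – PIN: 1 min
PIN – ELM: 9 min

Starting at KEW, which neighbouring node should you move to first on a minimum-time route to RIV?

Compare a few routes:
KEW - VLY - NOR - QRY - RIV: 4+2+2+8 = 16
KEW - VLY - NOR - RIV: 4+2+9 = 15
The minimum is 15 min via KEW - VLY - NOR - RIV.
So from KEW the first move is to VLY.

VLY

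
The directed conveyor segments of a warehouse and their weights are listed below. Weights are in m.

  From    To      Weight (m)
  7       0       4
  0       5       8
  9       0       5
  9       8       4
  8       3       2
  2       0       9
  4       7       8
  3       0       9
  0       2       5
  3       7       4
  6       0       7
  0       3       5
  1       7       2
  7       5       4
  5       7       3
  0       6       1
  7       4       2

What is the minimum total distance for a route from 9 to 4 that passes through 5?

Best 9 to 5: 9–0–5 costing 13
Shortest 5→4: 5–7–4 = 5
Total via 5: 13 + 5 = 18 m.

18 m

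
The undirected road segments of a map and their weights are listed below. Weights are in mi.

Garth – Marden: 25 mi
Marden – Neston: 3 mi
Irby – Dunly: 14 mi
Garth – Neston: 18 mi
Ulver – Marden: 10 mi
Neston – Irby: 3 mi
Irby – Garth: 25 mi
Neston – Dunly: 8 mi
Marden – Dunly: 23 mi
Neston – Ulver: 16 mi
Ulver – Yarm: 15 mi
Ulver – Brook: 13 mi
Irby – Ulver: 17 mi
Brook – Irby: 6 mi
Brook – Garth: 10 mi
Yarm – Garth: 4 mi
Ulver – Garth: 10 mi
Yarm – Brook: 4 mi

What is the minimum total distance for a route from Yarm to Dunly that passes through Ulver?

35 mi

Best Yarm to Ulver: Yarm → Garth → Ulver costing 14
Best Ulver to Dunly: Ulver → Marden → Neston → Dunly costing 21
Total via Ulver: 14 + 21 = 35 mi.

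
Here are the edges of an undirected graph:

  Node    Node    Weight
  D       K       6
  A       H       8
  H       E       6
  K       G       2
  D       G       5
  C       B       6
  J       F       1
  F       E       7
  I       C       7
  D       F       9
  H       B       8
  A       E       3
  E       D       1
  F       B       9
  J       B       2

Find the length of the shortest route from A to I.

26

Compare a few routes:
A → E → D → F → J → B → C → I: 3+1+9+1+2+6+7 = 29
A → E → F → J → B → C → I: 3+7+1+2+6+7 = 26
A → H → B → C → I: 8+8+6+7 = 29
A → E → H → B → C → I: 3+6+8+6+7 = 30
Cheapest is A → E → F → J → B → C → I at 26.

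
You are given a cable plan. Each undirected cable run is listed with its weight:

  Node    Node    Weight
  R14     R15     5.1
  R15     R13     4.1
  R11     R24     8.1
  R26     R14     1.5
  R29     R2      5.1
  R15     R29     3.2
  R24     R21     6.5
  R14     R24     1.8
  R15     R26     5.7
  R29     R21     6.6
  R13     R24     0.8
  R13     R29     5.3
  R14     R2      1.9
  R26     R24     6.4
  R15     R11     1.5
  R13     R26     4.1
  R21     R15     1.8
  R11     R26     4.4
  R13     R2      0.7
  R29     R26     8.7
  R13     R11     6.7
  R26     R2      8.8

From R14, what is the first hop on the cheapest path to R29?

R2

Compare a few routes:
R14 → R2 → R13 → R29: 1.9+0.7+5.3 = 7.9
R14 → R2 → R29: 1.9+5.1 = 7
R14 → R24 → R13 → R29: 1.8+0.8+5.3 = 7.9
The minimum is 7 via R14 → R2 → R29.
So from R14 the first move is to R2.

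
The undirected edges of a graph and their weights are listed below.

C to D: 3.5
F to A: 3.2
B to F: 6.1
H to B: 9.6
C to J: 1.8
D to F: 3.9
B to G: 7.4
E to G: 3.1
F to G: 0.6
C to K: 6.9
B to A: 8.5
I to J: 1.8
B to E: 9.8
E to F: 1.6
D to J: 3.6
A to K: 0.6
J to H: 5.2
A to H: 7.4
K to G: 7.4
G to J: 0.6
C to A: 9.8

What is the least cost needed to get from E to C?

4.6

Enumerating some paths:
E–G–J–C: 3.1+0.6+1.8 = 5.5
E–F–D–C: 1.6+3.9+3.5 = 9
E–F–G–J–C: 1.6+0.6+0.6+1.8 = 4.6
The minimum is 4.6 via E–F–G–J–C.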